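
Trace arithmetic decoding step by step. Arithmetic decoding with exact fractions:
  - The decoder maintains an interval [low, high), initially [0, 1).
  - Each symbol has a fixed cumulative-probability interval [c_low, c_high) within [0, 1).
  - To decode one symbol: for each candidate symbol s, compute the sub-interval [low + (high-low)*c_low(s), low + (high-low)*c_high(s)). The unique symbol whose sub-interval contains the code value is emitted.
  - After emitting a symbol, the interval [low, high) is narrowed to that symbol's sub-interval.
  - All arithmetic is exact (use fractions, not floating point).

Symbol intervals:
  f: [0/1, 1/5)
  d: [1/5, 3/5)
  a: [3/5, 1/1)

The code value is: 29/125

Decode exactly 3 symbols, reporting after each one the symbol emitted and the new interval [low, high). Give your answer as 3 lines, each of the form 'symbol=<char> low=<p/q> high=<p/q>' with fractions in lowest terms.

Answer: symbol=d low=1/5 high=3/5
symbol=f low=1/5 high=7/25
symbol=d low=27/125 high=31/125

Derivation:
Step 1: interval [0/1, 1/1), width = 1/1 - 0/1 = 1/1
  'f': [0/1 + 1/1*0/1, 0/1 + 1/1*1/5) = [0/1, 1/5)
  'd': [0/1 + 1/1*1/5, 0/1 + 1/1*3/5) = [1/5, 3/5) <- contains code 29/125
  'a': [0/1 + 1/1*3/5, 0/1 + 1/1*1/1) = [3/5, 1/1)
  emit 'd', narrow to [1/5, 3/5)
Step 2: interval [1/5, 3/5), width = 3/5 - 1/5 = 2/5
  'f': [1/5 + 2/5*0/1, 1/5 + 2/5*1/5) = [1/5, 7/25) <- contains code 29/125
  'd': [1/5 + 2/5*1/5, 1/5 + 2/5*3/5) = [7/25, 11/25)
  'a': [1/5 + 2/5*3/5, 1/5 + 2/5*1/1) = [11/25, 3/5)
  emit 'f', narrow to [1/5, 7/25)
Step 3: interval [1/5, 7/25), width = 7/25 - 1/5 = 2/25
  'f': [1/5 + 2/25*0/1, 1/5 + 2/25*1/5) = [1/5, 27/125)
  'd': [1/5 + 2/25*1/5, 1/5 + 2/25*3/5) = [27/125, 31/125) <- contains code 29/125
  'a': [1/5 + 2/25*3/5, 1/5 + 2/25*1/1) = [31/125, 7/25)
  emit 'd', narrow to [27/125, 31/125)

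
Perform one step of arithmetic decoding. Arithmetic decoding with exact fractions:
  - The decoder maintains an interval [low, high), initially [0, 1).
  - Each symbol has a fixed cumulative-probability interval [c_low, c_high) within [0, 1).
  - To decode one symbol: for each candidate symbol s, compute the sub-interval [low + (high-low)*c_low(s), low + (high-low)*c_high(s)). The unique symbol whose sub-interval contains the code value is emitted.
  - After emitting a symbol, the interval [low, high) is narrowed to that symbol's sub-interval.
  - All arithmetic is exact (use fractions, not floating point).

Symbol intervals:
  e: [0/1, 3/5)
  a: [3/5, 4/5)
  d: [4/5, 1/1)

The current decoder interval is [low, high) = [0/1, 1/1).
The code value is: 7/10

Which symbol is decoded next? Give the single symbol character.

Interval width = high − low = 1/1 − 0/1 = 1/1
Scaled code = (code − low) / width = (7/10 − 0/1) / 1/1 = 7/10
  e: [0/1, 3/5) 
  a: [3/5, 4/5) ← scaled code falls here ✓
  d: [4/5, 1/1) 

Answer: a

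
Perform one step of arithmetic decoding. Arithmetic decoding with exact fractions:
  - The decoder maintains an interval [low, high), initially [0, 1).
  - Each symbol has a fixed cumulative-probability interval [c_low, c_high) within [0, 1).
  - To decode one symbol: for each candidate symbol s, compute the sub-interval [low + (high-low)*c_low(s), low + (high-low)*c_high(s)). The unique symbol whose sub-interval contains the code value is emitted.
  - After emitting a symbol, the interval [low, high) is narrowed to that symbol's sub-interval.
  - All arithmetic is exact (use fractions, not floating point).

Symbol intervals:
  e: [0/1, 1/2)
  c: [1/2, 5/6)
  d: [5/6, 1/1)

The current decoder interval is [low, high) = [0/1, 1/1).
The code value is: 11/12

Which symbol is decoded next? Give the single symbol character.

Interval width = high − low = 1/1 − 0/1 = 1/1
Scaled code = (code − low) / width = (11/12 − 0/1) / 1/1 = 11/12
  e: [0/1, 1/2) 
  c: [1/2, 5/6) 
  d: [5/6, 1/1) ← scaled code falls here ✓

Answer: d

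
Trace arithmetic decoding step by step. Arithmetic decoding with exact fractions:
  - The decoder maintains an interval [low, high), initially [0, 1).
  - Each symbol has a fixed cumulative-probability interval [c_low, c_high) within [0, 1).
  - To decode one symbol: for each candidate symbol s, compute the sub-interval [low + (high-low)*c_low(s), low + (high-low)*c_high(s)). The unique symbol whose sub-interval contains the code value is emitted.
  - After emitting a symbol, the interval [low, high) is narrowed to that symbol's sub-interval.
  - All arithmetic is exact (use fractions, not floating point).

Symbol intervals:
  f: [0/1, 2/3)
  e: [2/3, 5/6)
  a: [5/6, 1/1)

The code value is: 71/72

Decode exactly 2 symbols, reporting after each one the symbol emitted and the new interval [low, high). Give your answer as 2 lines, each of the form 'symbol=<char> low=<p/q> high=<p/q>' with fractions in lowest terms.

Answer: symbol=a low=5/6 high=1/1
symbol=a low=35/36 high=1/1

Derivation:
Step 1: interval [0/1, 1/1), width = 1/1 - 0/1 = 1/1
  'f': [0/1 + 1/1*0/1, 0/1 + 1/1*2/3) = [0/1, 2/3)
  'e': [0/1 + 1/1*2/3, 0/1 + 1/1*5/6) = [2/3, 5/6)
  'a': [0/1 + 1/1*5/6, 0/1 + 1/1*1/1) = [5/6, 1/1) <- contains code 71/72
  emit 'a', narrow to [5/6, 1/1)
Step 2: interval [5/6, 1/1), width = 1/1 - 5/6 = 1/6
  'f': [5/6 + 1/6*0/1, 5/6 + 1/6*2/3) = [5/6, 17/18)
  'e': [5/6 + 1/6*2/3, 5/6 + 1/6*5/6) = [17/18, 35/36)
  'a': [5/6 + 1/6*5/6, 5/6 + 1/6*1/1) = [35/36, 1/1) <- contains code 71/72
  emit 'a', narrow to [35/36, 1/1)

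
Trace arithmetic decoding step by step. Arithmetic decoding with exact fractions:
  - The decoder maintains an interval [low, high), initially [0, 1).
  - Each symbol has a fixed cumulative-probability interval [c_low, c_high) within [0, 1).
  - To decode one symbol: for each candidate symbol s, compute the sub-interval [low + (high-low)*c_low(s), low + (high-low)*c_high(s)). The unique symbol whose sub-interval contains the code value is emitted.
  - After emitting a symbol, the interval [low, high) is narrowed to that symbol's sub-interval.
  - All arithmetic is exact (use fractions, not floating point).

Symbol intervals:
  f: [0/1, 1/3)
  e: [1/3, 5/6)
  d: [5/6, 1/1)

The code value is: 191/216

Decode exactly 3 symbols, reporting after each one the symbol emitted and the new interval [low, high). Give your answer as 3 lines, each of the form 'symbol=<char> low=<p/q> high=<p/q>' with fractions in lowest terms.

Answer: symbol=d low=5/6 high=1/1
symbol=f low=5/6 high=8/9
symbol=d low=95/108 high=8/9

Derivation:
Step 1: interval [0/1, 1/1), width = 1/1 - 0/1 = 1/1
  'f': [0/1 + 1/1*0/1, 0/1 + 1/1*1/3) = [0/1, 1/3)
  'e': [0/1 + 1/1*1/3, 0/1 + 1/1*5/6) = [1/3, 5/6)
  'd': [0/1 + 1/1*5/6, 0/1 + 1/1*1/1) = [5/6, 1/1) <- contains code 191/216
  emit 'd', narrow to [5/6, 1/1)
Step 2: interval [5/6, 1/1), width = 1/1 - 5/6 = 1/6
  'f': [5/6 + 1/6*0/1, 5/6 + 1/6*1/3) = [5/6, 8/9) <- contains code 191/216
  'e': [5/6 + 1/6*1/3, 5/6 + 1/6*5/6) = [8/9, 35/36)
  'd': [5/6 + 1/6*5/6, 5/6 + 1/6*1/1) = [35/36, 1/1)
  emit 'f', narrow to [5/6, 8/9)
Step 3: interval [5/6, 8/9), width = 8/9 - 5/6 = 1/18
  'f': [5/6 + 1/18*0/1, 5/6 + 1/18*1/3) = [5/6, 23/27)
  'e': [5/6 + 1/18*1/3, 5/6 + 1/18*5/6) = [23/27, 95/108)
  'd': [5/6 + 1/18*5/6, 5/6 + 1/18*1/1) = [95/108, 8/9) <- contains code 191/216
  emit 'd', narrow to [95/108, 8/9)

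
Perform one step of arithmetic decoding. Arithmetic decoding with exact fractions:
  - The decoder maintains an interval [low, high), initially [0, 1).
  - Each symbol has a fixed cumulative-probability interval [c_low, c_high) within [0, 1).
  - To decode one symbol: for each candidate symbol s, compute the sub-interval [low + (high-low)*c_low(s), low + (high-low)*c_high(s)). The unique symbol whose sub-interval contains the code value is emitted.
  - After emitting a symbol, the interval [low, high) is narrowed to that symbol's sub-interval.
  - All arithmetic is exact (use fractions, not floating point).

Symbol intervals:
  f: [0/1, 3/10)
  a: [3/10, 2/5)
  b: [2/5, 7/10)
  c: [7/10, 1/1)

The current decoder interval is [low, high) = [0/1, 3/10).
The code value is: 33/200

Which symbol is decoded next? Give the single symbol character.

Answer: b

Derivation:
Interval width = high − low = 3/10 − 0/1 = 3/10
Scaled code = (code − low) / width = (33/200 − 0/1) / 3/10 = 11/20
  f: [0/1, 3/10) 
  a: [3/10, 2/5) 
  b: [2/5, 7/10) ← scaled code falls here ✓
  c: [7/10, 1/1) 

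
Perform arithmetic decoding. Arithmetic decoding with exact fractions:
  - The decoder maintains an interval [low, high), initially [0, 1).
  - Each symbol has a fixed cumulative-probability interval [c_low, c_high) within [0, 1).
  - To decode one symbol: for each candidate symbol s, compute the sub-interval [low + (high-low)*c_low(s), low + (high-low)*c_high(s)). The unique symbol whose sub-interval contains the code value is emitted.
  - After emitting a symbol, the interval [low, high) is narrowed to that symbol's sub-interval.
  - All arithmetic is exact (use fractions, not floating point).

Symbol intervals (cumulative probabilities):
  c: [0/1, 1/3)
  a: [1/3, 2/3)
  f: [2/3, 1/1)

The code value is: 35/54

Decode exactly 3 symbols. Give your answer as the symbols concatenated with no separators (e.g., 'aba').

Answer: aff

Derivation:
Step 1: interval [0/1, 1/1), width = 1/1 - 0/1 = 1/1
  'c': [0/1 + 1/1*0/1, 0/1 + 1/1*1/3) = [0/1, 1/3)
  'a': [0/1 + 1/1*1/3, 0/1 + 1/1*2/3) = [1/3, 2/3) <- contains code 35/54
  'f': [0/1 + 1/1*2/3, 0/1 + 1/1*1/1) = [2/3, 1/1)
  emit 'a', narrow to [1/3, 2/3)
Step 2: interval [1/3, 2/3), width = 2/3 - 1/3 = 1/3
  'c': [1/3 + 1/3*0/1, 1/3 + 1/3*1/3) = [1/3, 4/9)
  'a': [1/3 + 1/3*1/3, 1/3 + 1/3*2/3) = [4/9, 5/9)
  'f': [1/3 + 1/3*2/3, 1/3 + 1/3*1/1) = [5/9, 2/3) <- contains code 35/54
  emit 'f', narrow to [5/9, 2/3)
Step 3: interval [5/9, 2/3), width = 2/3 - 5/9 = 1/9
  'c': [5/9 + 1/9*0/1, 5/9 + 1/9*1/3) = [5/9, 16/27)
  'a': [5/9 + 1/9*1/3, 5/9 + 1/9*2/3) = [16/27, 17/27)
  'f': [5/9 + 1/9*2/3, 5/9 + 1/9*1/1) = [17/27, 2/3) <- contains code 35/54
  emit 'f', narrow to [17/27, 2/3)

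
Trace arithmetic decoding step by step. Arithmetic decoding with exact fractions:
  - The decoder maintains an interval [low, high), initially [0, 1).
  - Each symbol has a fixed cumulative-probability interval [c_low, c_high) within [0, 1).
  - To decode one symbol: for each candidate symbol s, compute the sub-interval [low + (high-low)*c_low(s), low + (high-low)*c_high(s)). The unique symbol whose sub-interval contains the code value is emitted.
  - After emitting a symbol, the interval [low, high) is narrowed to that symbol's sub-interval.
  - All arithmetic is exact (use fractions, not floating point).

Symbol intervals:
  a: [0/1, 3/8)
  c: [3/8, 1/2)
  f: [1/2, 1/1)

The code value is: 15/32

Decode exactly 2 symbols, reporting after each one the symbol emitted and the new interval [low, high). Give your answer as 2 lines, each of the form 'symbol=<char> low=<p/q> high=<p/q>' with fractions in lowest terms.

Step 1: interval [0/1, 1/1), width = 1/1 - 0/1 = 1/1
  'a': [0/1 + 1/1*0/1, 0/1 + 1/1*3/8) = [0/1, 3/8)
  'c': [0/1 + 1/1*3/8, 0/1 + 1/1*1/2) = [3/8, 1/2) <- contains code 15/32
  'f': [0/1 + 1/1*1/2, 0/1 + 1/1*1/1) = [1/2, 1/1)
  emit 'c', narrow to [3/8, 1/2)
Step 2: interval [3/8, 1/2), width = 1/2 - 3/8 = 1/8
  'a': [3/8 + 1/8*0/1, 3/8 + 1/8*3/8) = [3/8, 27/64)
  'c': [3/8 + 1/8*3/8, 3/8 + 1/8*1/2) = [27/64, 7/16)
  'f': [3/8 + 1/8*1/2, 3/8 + 1/8*1/1) = [7/16, 1/2) <- contains code 15/32
  emit 'f', narrow to [7/16, 1/2)

Answer: symbol=c low=3/8 high=1/2
symbol=f low=7/16 high=1/2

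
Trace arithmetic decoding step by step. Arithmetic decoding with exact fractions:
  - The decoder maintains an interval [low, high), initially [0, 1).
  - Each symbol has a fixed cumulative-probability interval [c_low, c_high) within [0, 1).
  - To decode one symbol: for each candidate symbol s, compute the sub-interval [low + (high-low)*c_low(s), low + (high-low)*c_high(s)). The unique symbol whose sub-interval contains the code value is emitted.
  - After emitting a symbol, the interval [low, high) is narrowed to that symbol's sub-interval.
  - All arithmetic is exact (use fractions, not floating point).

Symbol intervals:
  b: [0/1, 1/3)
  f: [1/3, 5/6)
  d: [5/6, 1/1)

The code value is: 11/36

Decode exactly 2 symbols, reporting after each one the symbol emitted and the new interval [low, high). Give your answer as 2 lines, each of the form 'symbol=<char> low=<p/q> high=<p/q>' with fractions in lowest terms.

Step 1: interval [0/1, 1/1), width = 1/1 - 0/1 = 1/1
  'b': [0/1 + 1/1*0/1, 0/1 + 1/1*1/3) = [0/1, 1/3) <- contains code 11/36
  'f': [0/1 + 1/1*1/3, 0/1 + 1/1*5/6) = [1/3, 5/6)
  'd': [0/1 + 1/1*5/6, 0/1 + 1/1*1/1) = [5/6, 1/1)
  emit 'b', narrow to [0/1, 1/3)
Step 2: interval [0/1, 1/3), width = 1/3 - 0/1 = 1/3
  'b': [0/1 + 1/3*0/1, 0/1 + 1/3*1/3) = [0/1, 1/9)
  'f': [0/1 + 1/3*1/3, 0/1 + 1/3*5/6) = [1/9, 5/18)
  'd': [0/1 + 1/3*5/6, 0/1 + 1/3*1/1) = [5/18, 1/3) <- contains code 11/36
  emit 'd', narrow to [5/18, 1/3)

Answer: symbol=b low=0/1 high=1/3
symbol=d low=5/18 high=1/3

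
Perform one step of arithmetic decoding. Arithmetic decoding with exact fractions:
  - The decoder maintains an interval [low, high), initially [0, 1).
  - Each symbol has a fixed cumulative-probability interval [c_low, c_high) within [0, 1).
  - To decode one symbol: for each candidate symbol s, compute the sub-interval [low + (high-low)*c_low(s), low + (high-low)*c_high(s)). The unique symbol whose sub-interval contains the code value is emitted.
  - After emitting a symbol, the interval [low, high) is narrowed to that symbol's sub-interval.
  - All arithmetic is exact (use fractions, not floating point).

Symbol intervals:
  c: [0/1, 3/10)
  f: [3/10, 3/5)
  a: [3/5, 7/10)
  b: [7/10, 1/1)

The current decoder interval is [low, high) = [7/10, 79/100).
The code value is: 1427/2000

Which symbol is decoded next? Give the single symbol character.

Interval width = high − low = 79/100 − 7/10 = 9/100
Scaled code = (code − low) / width = (1427/2000 − 7/10) / 9/100 = 3/20
  c: [0/1, 3/10) ← scaled code falls here ✓
  f: [3/10, 3/5) 
  a: [3/5, 7/10) 
  b: [7/10, 1/1) 

Answer: c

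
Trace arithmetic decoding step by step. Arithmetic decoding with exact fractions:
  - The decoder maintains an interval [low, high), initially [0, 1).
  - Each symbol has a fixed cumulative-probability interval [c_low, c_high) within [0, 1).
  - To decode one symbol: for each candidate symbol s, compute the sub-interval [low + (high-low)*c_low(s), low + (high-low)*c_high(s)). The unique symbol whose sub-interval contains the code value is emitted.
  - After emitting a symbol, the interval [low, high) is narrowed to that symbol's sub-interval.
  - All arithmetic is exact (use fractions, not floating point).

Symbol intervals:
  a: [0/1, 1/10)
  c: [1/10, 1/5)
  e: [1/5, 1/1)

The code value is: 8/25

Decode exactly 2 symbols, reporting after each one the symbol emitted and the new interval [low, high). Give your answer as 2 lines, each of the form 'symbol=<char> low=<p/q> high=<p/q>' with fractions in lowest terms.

Answer: symbol=e low=1/5 high=1/1
symbol=c low=7/25 high=9/25

Derivation:
Step 1: interval [0/1, 1/1), width = 1/1 - 0/1 = 1/1
  'a': [0/1 + 1/1*0/1, 0/1 + 1/1*1/10) = [0/1, 1/10)
  'c': [0/1 + 1/1*1/10, 0/1 + 1/1*1/5) = [1/10, 1/5)
  'e': [0/1 + 1/1*1/5, 0/1 + 1/1*1/1) = [1/5, 1/1) <- contains code 8/25
  emit 'e', narrow to [1/5, 1/1)
Step 2: interval [1/5, 1/1), width = 1/1 - 1/5 = 4/5
  'a': [1/5 + 4/5*0/1, 1/5 + 4/5*1/10) = [1/5, 7/25)
  'c': [1/5 + 4/5*1/10, 1/5 + 4/5*1/5) = [7/25, 9/25) <- contains code 8/25
  'e': [1/5 + 4/5*1/5, 1/5 + 4/5*1/1) = [9/25, 1/1)
  emit 'c', narrow to [7/25, 9/25)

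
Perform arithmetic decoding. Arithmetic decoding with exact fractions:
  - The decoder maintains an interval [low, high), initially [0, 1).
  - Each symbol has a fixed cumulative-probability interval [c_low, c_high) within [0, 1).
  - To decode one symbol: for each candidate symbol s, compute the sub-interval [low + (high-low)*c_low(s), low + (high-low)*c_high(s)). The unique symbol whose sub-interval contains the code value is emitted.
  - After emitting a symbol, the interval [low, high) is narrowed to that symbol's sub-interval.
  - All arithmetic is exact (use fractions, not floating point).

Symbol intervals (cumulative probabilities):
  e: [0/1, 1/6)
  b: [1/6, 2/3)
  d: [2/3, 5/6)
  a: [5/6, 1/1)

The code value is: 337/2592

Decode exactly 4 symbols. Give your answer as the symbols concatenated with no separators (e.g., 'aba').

Step 1: interval [0/1, 1/1), width = 1/1 - 0/1 = 1/1
  'e': [0/1 + 1/1*0/1, 0/1 + 1/1*1/6) = [0/1, 1/6) <- contains code 337/2592
  'b': [0/1 + 1/1*1/6, 0/1 + 1/1*2/3) = [1/6, 2/3)
  'd': [0/1 + 1/1*2/3, 0/1 + 1/1*5/6) = [2/3, 5/6)
  'a': [0/1 + 1/1*5/6, 0/1 + 1/1*1/1) = [5/6, 1/1)
  emit 'e', narrow to [0/1, 1/6)
Step 2: interval [0/1, 1/6), width = 1/6 - 0/1 = 1/6
  'e': [0/1 + 1/6*0/1, 0/1 + 1/6*1/6) = [0/1, 1/36)
  'b': [0/1 + 1/6*1/6, 0/1 + 1/6*2/3) = [1/36, 1/9)
  'd': [0/1 + 1/6*2/3, 0/1 + 1/6*5/6) = [1/9, 5/36) <- contains code 337/2592
  'a': [0/1 + 1/6*5/6, 0/1 + 1/6*1/1) = [5/36, 1/6)
  emit 'd', narrow to [1/9, 5/36)
Step 3: interval [1/9, 5/36), width = 5/36 - 1/9 = 1/36
  'e': [1/9 + 1/36*0/1, 1/9 + 1/36*1/6) = [1/9, 25/216)
  'b': [1/9 + 1/36*1/6, 1/9 + 1/36*2/3) = [25/216, 7/54)
  'd': [1/9 + 1/36*2/3, 1/9 + 1/36*5/6) = [7/54, 29/216) <- contains code 337/2592
  'a': [1/9 + 1/36*5/6, 1/9 + 1/36*1/1) = [29/216, 5/36)
  emit 'd', narrow to [7/54, 29/216)
Step 4: interval [7/54, 29/216), width = 29/216 - 7/54 = 1/216
  'e': [7/54 + 1/216*0/1, 7/54 + 1/216*1/6) = [7/54, 169/1296) <- contains code 337/2592
  'b': [7/54 + 1/216*1/6, 7/54 + 1/216*2/3) = [169/1296, 43/324)
  'd': [7/54 + 1/216*2/3, 7/54 + 1/216*5/6) = [43/324, 173/1296)
  'a': [7/54 + 1/216*5/6, 7/54 + 1/216*1/1) = [173/1296, 29/216)
  emit 'e', narrow to [7/54, 169/1296)

Answer: edde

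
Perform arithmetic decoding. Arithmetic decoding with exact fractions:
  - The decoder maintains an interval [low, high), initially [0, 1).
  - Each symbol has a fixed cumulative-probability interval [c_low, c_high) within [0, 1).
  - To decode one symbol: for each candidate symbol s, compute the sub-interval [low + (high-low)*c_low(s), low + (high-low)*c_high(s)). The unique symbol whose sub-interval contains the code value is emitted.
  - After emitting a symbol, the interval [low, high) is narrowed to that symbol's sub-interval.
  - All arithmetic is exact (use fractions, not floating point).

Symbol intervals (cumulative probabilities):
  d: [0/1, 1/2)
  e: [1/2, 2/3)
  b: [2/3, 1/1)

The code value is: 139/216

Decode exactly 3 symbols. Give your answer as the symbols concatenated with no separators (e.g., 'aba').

Step 1: interval [0/1, 1/1), width = 1/1 - 0/1 = 1/1
  'd': [0/1 + 1/1*0/1, 0/1 + 1/1*1/2) = [0/1, 1/2)
  'e': [0/1 + 1/1*1/2, 0/1 + 1/1*2/3) = [1/2, 2/3) <- contains code 139/216
  'b': [0/1 + 1/1*2/3, 0/1 + 1/1*1/1) = [2/3, 1/1)
  emit 'e', narrow to [1/2, 2/3)
Step 2: interval [1/2, 2/3), width = 2/3 - 1/2 = 1/6
  'd': [1/2 + 1/6*0/1, 1/2 + 1/6*1/2) = [1/2, 7/12)
  'e': [1/2 + 1/6*1/2, 1/2 + 1/6*2/3) = [7/12, 11/18)
  'b': [1/2 + 1/6*2/3, 1/2 + 1/6*1/1) = [11/18, 2/3) <- contains code 139/216
  emit 'b', narrow to [11/18, 2/3)
Step 3: interval [11/18, 2/3), width = 2/3 - 11/18 = 1/18
  'd': [11/18 + 1/18*0/1, 11/18 + 1/18*1/2) = [11/18, 23/36)
  'e': [11/18 + 1/18*1/2, 11/18 + 1/18*2/3) = [23/36, 35/54) <- contains code 139/216
  'b': [11/18 + 1/18*2/3, 11/18 + 1/18*1/1) = [35/54, 2/3)
  emit 'e', narrow to [23/36, 35/54)

Answer: ebe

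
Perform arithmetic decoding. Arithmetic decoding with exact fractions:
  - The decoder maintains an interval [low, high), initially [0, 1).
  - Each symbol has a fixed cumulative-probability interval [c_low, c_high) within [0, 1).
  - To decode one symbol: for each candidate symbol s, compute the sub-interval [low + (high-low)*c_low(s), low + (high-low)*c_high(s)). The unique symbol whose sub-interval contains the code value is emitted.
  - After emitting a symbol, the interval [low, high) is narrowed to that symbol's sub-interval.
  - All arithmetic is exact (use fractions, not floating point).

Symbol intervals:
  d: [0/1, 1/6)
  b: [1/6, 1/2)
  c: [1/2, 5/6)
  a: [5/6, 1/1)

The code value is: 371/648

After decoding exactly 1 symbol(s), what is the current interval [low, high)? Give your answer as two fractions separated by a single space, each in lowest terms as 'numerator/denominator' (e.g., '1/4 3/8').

Step 1: interval [0/1, 1/1), width = 1/1 - 0/1 = 1/1
  'd': [0/1 + 1/1*0/1, 0/1 + 1/1*1/6) = [0/1, 1/6)
  'b': [0/1 + 1/1*1/6, 0/1 + 1/1*1/2) = [1/6, 1/2)
  'c': [0/1 + 1/1*1/2, 0/1 + 1/1*5/6) = [1/2, 5/6) <- contains code 371/648
  'a': [0/1 + 1/1*5/6, 0/1 + 1/1*1/1) = [5/6, 1/1)
  emit 'c', narrow to [1/2, 5/6)

Answer: 1/2 5/6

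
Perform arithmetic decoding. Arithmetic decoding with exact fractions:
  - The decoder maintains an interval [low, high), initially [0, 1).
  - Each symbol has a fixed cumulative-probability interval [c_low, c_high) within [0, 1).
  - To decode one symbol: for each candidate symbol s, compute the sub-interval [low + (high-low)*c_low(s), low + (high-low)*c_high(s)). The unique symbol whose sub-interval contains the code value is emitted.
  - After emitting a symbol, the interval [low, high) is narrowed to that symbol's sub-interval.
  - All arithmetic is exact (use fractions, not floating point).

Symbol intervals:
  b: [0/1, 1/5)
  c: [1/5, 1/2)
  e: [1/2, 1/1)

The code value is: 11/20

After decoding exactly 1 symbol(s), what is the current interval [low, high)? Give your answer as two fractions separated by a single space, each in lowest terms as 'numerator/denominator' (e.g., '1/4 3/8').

Answer: 1/2 1/1

Derivation:
Step 1: interval [0/1, 1/1), width = 1/1 - 0/1 = 1/1
  'b': [0/1 + 1/1*0/1, 0/1 + 1/1*1/5) = [0/1, 1/5)
  'c': [0/1 + 1/1*1/5, 0/1 + 1/1*1/2) = [1/5, 1/2)
  'e': [0/1 + 1/1*1/2, 0/1 + 1/1*1/1) = [1/2, 1/1) <- contains code 11/20
  emit 'e', narrow to [1/2, 1/1)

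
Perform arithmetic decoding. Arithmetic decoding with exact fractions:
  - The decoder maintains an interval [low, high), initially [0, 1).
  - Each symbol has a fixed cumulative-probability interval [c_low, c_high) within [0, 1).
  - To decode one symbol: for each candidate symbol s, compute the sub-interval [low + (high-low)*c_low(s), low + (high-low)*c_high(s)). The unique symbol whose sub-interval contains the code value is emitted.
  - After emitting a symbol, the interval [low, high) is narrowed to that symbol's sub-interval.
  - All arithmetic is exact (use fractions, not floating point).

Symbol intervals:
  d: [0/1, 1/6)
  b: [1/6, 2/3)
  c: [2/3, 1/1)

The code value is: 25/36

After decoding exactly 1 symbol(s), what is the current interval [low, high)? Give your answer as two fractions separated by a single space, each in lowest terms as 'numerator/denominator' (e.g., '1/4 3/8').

Answer: 2/3 1/1

Derivation:
Step 1: interval [0/1, 1/1), width = 1/1 - 0/1 = 1/1
  'd': [0/1 + 1/1*0/1, 0/1 + 1/1*1/6) = [0/1, 1/6)
  'b': [0/1 + 1/1*1/6, 0/1 + 1/1*2/3) = [1/6, 2/3)
  'c': [0/1 + 1/1*2/3, 0/1 + 1/1*1/1) = [2/3, 1/1) <- contains code 25/36
  emit 'c', narrow to [2/3, 1/1)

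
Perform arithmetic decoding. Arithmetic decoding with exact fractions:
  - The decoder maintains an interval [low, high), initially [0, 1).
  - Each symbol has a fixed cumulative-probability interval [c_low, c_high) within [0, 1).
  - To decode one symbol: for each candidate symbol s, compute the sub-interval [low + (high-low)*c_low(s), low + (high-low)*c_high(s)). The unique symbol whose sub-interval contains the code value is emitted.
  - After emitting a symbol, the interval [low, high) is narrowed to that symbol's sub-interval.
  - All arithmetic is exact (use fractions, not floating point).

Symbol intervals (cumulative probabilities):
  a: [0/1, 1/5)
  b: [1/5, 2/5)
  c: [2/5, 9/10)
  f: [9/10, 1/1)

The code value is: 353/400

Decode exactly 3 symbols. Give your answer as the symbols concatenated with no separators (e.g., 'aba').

Step 1: interval [0/1, 1/1), width = 1/1 - 0/1 = 1/1
  'a': [0/1 + 1/1*0/1, 0/1 + 1/1*1/5) = [0/1, 1/5)
  'b': [0/1 + 1/1*1/5, 0/1 + 1/1*2/5) = [1/5, 2/5)
  'c': [0/1 + 1/1*2/5, 0/1 + 1/1*9/10) = [2/5, 9/10) <- contains code 353/400
  'f': [0/1 + 1/1*9/10, 0/1 + 1/1*1/1) = [9/10, 1/1)
  emit 'c', narrow to [2/5, 9/10)
Step 2: interval [2/5, 9/10), width = 9/10 - 2/5 = 1/2
  'a': [2/5 + 1/2*0/1, 2/5 + 1/2*1/5) = [2/5, 1/2)
  'b': [2/5 + 1/2*1/5, 2/5 + 1/2*2/5) = [1/2, 3/5)
  'c': [2/5 + 1/2*2/5, 2/5 + 1/2*9/10) = [3/5, 17/20)
  'f': [2/5 + 1/2*9/10, 2/5 + 1/2*1/1) = [17/20, 9/10) <- contains code 353/400
  emit 'f', narrow to [17/20, 9/10)
Step 3: interval [17/20, 9/10), width = 9/10 - 17/20 = 1/20
  'a': [17/20 + 1/20*0/1, 17/20 + 1/20*1/5) = [17/20, 43/50)
  'b': [17/20 + 1/20*1/5, 17/20 + 1/20*2/5) = [43/50, 87/100)
  'c': [17/20 + 1/20*2/5, 17/20 + 1/20*9/10) = [87/100, 179/200) <- contains code 353/400
  'f': [17/20 + 1/20*9/10, 17/20 + 1/20*1/1) = [179/200, 9/10)
  emit 'c', narrow to [87/100, 179/200)

Answer: cfc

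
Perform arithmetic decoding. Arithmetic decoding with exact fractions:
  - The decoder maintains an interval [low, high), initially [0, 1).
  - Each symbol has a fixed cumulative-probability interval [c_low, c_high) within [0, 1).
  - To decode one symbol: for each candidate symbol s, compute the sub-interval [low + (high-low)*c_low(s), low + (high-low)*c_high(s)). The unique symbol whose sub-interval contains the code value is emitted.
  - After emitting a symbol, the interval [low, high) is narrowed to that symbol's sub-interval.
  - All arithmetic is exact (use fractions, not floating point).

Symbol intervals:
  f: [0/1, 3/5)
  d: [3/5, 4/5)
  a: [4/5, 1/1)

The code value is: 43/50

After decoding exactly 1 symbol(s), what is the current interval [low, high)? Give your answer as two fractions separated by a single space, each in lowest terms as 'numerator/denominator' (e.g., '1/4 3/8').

Step 1: interval [0/1, 1/1), width = 1/1 - 0/1 = 1/1
  'f': [0/1 + 1/1*0/1, 0/1 + 1/1*3/5) = [0/1, 3/5)
  'd': [0/1 + 1/1*3/5, 0/1 + 1/1*4/5) = [3/5, 4/5)
  'a': [0/1 + 1/1*4/5, 0/1 + 1/1*1/1) = [4/5, 1/1) <- contains code 43/50
  emit 'a', narrow to [4/5, 1/1)

Answer: 4/5 1/1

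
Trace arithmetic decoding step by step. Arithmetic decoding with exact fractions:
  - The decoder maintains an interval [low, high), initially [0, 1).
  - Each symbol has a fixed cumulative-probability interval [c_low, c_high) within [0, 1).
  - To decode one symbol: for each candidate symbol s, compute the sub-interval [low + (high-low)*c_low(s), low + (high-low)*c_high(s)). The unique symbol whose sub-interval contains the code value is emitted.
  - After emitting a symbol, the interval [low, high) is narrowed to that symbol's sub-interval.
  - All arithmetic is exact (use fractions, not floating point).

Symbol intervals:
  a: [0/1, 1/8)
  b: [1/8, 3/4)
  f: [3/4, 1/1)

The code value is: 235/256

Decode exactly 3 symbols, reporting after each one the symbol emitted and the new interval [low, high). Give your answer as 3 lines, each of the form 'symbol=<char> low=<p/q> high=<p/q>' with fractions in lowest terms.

Step 1: interval [0/1, 1/1), width = 1/1 - 0/1 = 1/1
  'a': [0/1 + 1/1*0/1, 0/1 + 1/1*1/8) = [0/1, 1/8)
  'b': [0/1 + 1/1*1/8, 0/1 + 1/1*3/4) = [1/8, 3/4)
  'f': [0/1 + 1/1*3/4, 0/1 + 1/1*1/1) = [3/4, 1/1) <- contains code 235/256
  emit 'f', narrow to [3/4, 1/1)
Step 2: interval [3/4, 1/1), width = 1/1 - 3/4 = 1/4
  'a': [3/4 + 1/4*0/1, 3/4 + 1/4*1/8) = [3/4, 25/32)
  'b': [3/4 + 1/4*1/8, 3/4 + 1/4*3/4) = [25/32, 15/16) <- contains code 235/256
  'f': [3/4 + 1/4*3/4, 3/4 + 1/4*1/1) = [15/16, 1/1)
  emit 'b', narrow to [25/32, 15/16)
Step 3: interval [25/32, 15/16), width = 15/16 - 25/32 = 5/32
  'a': [25/32 + 5/32*0/1, 25/32 + 5/32*1/8) = [25/32, 205/256)
  'b': [25/32 + 5/32*1/8, 25/32 + 5/32*3/4) = [205/256, 115/128)
  'f': [25/32 + 5/32*3/4, 25/32 + 5/32*1/1) = [115/128, 15/16) <- contains code 235/256
  emit 'f', narrow to [115/128, 15/16)

Answer: symbol=f low=3/4 high=1/1
symbol=b low=25/32 high=15/16
symbol=f low=115/128 high=15/16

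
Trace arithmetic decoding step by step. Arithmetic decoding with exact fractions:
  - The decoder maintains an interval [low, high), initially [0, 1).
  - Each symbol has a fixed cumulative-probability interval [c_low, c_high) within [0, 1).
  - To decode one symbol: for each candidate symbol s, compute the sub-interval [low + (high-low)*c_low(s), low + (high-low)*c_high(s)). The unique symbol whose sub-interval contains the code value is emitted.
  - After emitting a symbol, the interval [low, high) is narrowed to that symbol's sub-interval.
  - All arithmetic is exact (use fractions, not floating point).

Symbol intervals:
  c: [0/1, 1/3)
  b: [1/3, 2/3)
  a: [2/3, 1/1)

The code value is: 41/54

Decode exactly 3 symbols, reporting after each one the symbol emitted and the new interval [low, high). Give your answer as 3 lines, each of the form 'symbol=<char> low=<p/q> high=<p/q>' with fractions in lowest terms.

Answer: symbol=a low=2/3 high=1/1
symbol=c low=2/3 high=7/9
symbol=a low=20/27 high=7/9

Derivation:
Step 1: interval [0/1, 1/1), width = 1/1 - 0/1 = 1/1
  'c': [0/1 + 1/1*0/1, 0/1 + 1/1*1/3) = [0/1, 1/3)
  'b': [0/1 + 1/1*1/3, 0/1 + 1/1*2/3) = [1/3, 2/3)
  'a': [0/1 + 1/1*2/3, 0/1 + 1/1*1/1) = [2/3, 1/1) <- contains code 41/54
  emit 'a', narrow to [2/3, 1/1)
Step 2: interval [2/3, 1/1), width = 1/1 - 2/3 = 1/3
  'c': [2/3 + 1/3*0/1, 2/3 + 1/3*1/3) = [2/3, 7/9) <- contains code 41/54
  'b': [2/3 + 1/3*1/3, 2/3 + 1/3*2/3) = [7/9, 8/9)
  'a': [2/3 + 1/3*2/3, 2/3 + 1/3*1/1) = [8/9, 1/1)
  emit 'c', narrow to [2/3, 7/9)
Step 3: interval [2/3, 7/9), width = 7/9 - 2/3 = 1/9
  'c': [2/3 + 1/9*0/1, 2/3 + 1/9*1/3) = [2/3, 19/27)
  'b': [2/3 + 1/9*1/3, 2/3 + 1/9*2/3) = [19/27, 20/27)
  'a': [2/3 + 1/9*2/3, 2/3 + 1/9*1/1) = [20/27, 7/9) <- contains code 41/54
  emit 'a', narrow to [20/27, 7/9)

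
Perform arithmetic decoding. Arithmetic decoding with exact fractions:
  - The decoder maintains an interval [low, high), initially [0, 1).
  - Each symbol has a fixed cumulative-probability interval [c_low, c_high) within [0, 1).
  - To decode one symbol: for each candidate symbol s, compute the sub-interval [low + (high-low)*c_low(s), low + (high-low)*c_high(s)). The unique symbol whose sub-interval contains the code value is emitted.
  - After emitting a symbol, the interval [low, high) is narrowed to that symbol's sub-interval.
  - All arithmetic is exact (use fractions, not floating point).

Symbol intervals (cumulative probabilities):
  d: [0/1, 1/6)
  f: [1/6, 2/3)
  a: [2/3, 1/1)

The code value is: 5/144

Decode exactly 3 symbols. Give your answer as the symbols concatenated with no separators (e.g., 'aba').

Answer: dfd

Derivation:
Step 1: interval [0/1, 1/1), width = 1/1 - 0/1 = 1/1
  'd': [0/1 + 1/1*0/1, 0/1 + 1/1*1/6) = [0/1, 1/6) <- contains code 5/144
  'f': [0/1 + 1/1*1/6, 0/1 + 1/1*2/3) = [1/6, 2/3)
  'a': [0/1 + 1/1*2/3, 0/1 + 1/1*1/1) = [2/3, 1/1)
  emit 'd', narrow to [0/1, 1/6)
Step 2: interval [0/1, 1/6), width = 1/6 - 0/1 = 1/6
  'd': [0/1 + 1/6*0/1, 0/1 + 1/6*1/6) = [0/1, 1/36)
  'f': [0/1 + 1/6*1/6, 0/1 + 1/6*2/3) = [1/36, 1/9) <- contains code 5/144
  'a': [0/1 + 1/6*2/3, 0/1 + 1/6*1/1) = [1/9, 1/6)
  emit 'f', narrow to [1/36, 1/9)
Step 3: interval [1/36, 1/9), width = 1/9 - 1/36 = 1/12
  'd': [1/36 + 1/12*0/1, 1/36 + 1/12*1/6) = [1/36, 1/24) <- contains code 5/144
  'f': [1/36 + 1/12*1/6, 1/36 + 1/12*2/3) = [1/24, 1/12)
  'a': [1/36 + 1/12*2/3, 1/36 + 1/12*1/1) = [1/12, 1/9)
  emit 'd', narrow to [1/36, 1/24)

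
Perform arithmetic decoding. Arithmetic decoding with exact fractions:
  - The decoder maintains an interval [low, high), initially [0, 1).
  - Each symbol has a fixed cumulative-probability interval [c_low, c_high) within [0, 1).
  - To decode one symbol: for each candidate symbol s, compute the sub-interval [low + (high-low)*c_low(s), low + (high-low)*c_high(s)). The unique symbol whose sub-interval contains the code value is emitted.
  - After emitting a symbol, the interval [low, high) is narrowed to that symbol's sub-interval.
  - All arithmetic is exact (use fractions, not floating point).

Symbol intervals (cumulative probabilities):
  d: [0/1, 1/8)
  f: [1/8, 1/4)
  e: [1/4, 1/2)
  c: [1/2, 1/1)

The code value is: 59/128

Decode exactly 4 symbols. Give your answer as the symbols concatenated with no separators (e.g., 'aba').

Step 1: interval [0/1, 1/1), width = 1/1 - 0/1 = 1/1
  'd': [0/1 + 1/1*0/1, 0/1 + 1/1*1/8) = [0/1, 1/8)
  'f': [0/1 + 1/1*1/8, 0/1 + 1/1*1/4) = [1/8, 1/4)
  'e': [0/1 + 1/1*1/4, 0/1 + 1/1*1/2) = [1/4, 1/2) <- contains code 59/128
  'c': [0/1 + 1/1*1/2, 0/1 + 1/1*1/1) = [1/2, 1/1)
  emit 'e', narrow to [1/4, 1/2)
Step 2: interval [1/4, 1/2), width = 1/2 - 1/4 = 1/4
  'd': [1/4 + 1/4*0/1, 1/4 + 1/4*1/8) = [1/4, 9/32)
  'f': [1/4 + 1/4*1/8, 1/4 + 1/4*1/4) = [9/32, 5/16)
  'e': [1/4 + 1/4*1/4, 1/4 + 1/4*1/2) = [5/16, 3/8)
  'c': [1/4 + 1/4*1/2, 1/4 + 1/4*1/1) = [3/8, 1/2) <- contains code 59/128
  emit 'c', narrow to [3/8, 1/2)
Step 3: interval [3/8, 1/2), width = 1/2 - 3/8 = 1/8
  'd': [3/8 + 1/8*0/1, 3/8 + 1/8*1/8) = [3/8, 25/64)
  'f': [3/8 + 1/8*1/8, 3/8 + 1/8*1/4) = [25/64, 13/32)
  'e': [3/8 + 1/8*1/4, 3/8 + 1/8*1/2) = [13/32, 7/16)
  'c': [3/8 + 1/8*1/2, 3/8 + 1/8*1/1) = [7/16, 1/2) <- contains code 59/128
  emit 'c', narrow to [7/16, 1/2)
Step 4: interval [7/16, 1/2), width = 1/2 - 7/16 = 1/16
  'd': [7/16 + 1/16*0/1, 7/16 + 1/16*1/8) = [7/16, 57/128)
  'f': [7/16 + 1/16*1/8, 7/16 + 1/16*1/4) = [57/128, 29/64)
  'e': [7/16 + 1/16*1/4, 7/16 + 1/16*1/2) = [29/64, 15/32) <- contains code 59/128
  'c': [7/16 + 1/16*1/2, 7/16 + 1/16*1/1) = [15/32, 1/2)
  emit 'e', narrow to [29/64, 15/32)

Answer: ecce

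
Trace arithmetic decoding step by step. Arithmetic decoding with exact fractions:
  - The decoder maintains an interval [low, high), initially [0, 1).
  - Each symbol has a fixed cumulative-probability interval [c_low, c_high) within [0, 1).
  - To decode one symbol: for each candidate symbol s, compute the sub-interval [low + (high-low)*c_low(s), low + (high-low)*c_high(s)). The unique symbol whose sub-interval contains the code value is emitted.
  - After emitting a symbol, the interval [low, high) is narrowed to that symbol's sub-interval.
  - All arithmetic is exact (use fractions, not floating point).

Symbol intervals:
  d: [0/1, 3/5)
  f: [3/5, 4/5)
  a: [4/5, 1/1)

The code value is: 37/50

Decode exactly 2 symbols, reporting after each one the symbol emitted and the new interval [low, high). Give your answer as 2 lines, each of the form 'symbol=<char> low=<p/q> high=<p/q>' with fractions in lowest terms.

Answer: symbol=f low=3/5 high=4/5
symbol=f low=18/25 high=19/25

Derivation:
Step 1: interval [0/1, 1/1), width = 1/1 - 0/1 = 1/1
  'd': [0/1 + 1/1*0/1, 0/1 + 1/1*3/5) = [0/1, 3/5)
  'f': [0/1 + 1/1*3/5, 0/1 + 1/1*4/5) = [3/5, 4/5) <- contains code 37/50
  'a': [0/1 + 1/1*4/5, 0/1 + 1/1*1/1) = [4/5, 1/1)
  emit 'f', narrow to [3/5, 4/5)
Step 2: interval [3/5, 4/5), width = 4/5 - 3/5 = 1/5
  'd': [3/5 + 1/5*0/1, 3/5 + 1/5*3/5) = [3/5, 18/25)
  'f': [3/5 + 1/5*3/5, 3/5 + 1/5*4/5) = [18/25, 19/25) <- contains code 37/50
  'a': [3/5 + 1/5*4/5, 3/5 + 1/5*1/1) = [19/25, 4/5)
  emit 'f', narrow to [18/25, 19/25)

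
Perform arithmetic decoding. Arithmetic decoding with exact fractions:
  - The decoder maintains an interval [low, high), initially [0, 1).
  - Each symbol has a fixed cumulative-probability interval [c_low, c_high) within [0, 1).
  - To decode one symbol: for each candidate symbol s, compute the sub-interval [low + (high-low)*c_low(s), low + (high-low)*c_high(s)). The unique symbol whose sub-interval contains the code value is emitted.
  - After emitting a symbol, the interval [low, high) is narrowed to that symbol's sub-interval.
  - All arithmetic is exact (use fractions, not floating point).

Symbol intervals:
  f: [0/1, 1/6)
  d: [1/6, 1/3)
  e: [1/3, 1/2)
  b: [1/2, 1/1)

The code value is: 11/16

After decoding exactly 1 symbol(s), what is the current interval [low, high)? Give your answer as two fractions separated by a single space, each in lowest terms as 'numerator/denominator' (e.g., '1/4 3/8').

Step 1: interval [0/1, 1/1), width = 1/1 - 0/1 = 1/1
  'f': [0/1 + 1/1*0/1, 0/1 + 1/1*1/6) = [0/1, 1/6)
  'd': [0/1 + 1/1*1/6, 0/1 + 1/1*1/3) = [1/6, 1/3)
  'e': [0/1 + 1/1*1/3, 0/1 + 1/1*1/2) = [1/3, 1/2)
  'b': [0/1 + 1/1*1/2, 0/1 + 1/1*1/1) = [1/2, 1/1) <- contains code 11/16
  emit 'b', narrow to [1/2, 1/1)

Answer: 1/2 1/1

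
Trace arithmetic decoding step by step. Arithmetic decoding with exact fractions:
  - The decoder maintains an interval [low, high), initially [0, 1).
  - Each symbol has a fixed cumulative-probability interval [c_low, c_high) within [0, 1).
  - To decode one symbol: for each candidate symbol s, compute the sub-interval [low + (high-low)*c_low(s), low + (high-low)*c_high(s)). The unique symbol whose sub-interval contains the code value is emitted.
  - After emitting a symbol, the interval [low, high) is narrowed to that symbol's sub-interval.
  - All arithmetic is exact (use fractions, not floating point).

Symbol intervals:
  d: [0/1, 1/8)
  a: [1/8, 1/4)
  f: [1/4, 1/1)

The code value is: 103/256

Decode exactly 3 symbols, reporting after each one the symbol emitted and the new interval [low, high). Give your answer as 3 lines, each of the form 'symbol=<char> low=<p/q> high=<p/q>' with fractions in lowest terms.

Step 1: interval [0/1, 1/1), width = 1/1 - 0/1 = 1/1
  'd': [0/1 + 1/1*0/1, 0/1 + 1/1*1/8) = [0/1, 1/8)
  'a': [0/1 + 1/1*1/8, 0/1 + 1/1*1/4) = [1/8, 1/4)
  'f': [0/1 + 1/1*1/4, 0/1 + 1/1*1/1) = [1/4, 1/1) <- contains code 103/256
  emit 'f', narrow to [1/4, 1/1)
Step 2: interval [1/4, 1/1), width = 1/1 - 1/4 = 3/4
  'd': [1/4 + 3/4*0/1, 1/4 + 3/4*1/8) = [1/4, 11/32)
  'a': [1/4 + 3/4*1/8, 1/4 + 3/4*1/4) = [11/32, 7/16) <- contains code 103/256
  'f': [1/4 + 3/4*1/4, 1/4 + 3/4*1/1) = [7/16, 1/1)
  emit 'a', narrow to [11/32, 7/16)
Step 3: interval [11/32, 7/16), width = 7/16 - 11/32 = 3/32
  'd': [11/32 + 3/32*0/1, 11/32 + 3/32*1/8) = [11/32, 91/256)
  'a': [11/32 + 3/32*1/8, 11/32 + 3/32*1/4) = [91/256, 47/128)
  'f': [11/32 + 3/32*1/4, 11/32 + 3/32*1/1) = [47/128, 7/16) <- contains code 103/256
  emit 'f', narrow to [47/128, 7/16)

Answer: symbol=f low=1/4 high=1/1
symbol=a low=11/32 high=7/16
symbol=f low=47/128 high=7/16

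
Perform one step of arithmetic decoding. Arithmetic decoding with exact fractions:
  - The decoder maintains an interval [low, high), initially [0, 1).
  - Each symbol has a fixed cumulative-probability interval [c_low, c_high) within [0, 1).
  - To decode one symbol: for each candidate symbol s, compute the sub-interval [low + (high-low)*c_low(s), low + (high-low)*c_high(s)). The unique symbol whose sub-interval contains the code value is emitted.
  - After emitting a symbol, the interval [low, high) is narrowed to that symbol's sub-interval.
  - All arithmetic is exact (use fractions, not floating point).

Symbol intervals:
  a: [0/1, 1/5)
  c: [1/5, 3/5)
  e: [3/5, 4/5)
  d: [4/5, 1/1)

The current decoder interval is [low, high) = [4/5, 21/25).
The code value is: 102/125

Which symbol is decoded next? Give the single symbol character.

Answer: c

Derivation:
Interval width = high − low = 21/25 − 4/5 = 1/25
Scaled code = (code − low) / width = (102/125 − 4/5) / 1/25 = 2/5
  a: [0/1, 1/5) 
  c: [1/5, 3/5) ← scaled code falls here ✓
  e: [3/5, 4/5) 
  d: [4/5, 1/1) 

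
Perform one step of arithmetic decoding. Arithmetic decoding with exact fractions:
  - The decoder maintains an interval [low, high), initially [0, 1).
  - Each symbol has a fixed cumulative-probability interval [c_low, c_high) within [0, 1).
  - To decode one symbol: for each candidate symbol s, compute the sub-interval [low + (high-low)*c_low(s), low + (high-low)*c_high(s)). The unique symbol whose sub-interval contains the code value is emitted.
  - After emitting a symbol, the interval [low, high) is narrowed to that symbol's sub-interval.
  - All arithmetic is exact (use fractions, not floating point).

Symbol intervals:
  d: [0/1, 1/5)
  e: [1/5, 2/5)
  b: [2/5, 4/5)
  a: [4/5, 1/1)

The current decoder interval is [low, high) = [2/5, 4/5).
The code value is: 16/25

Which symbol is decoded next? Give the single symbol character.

Answer: b

Derivation:
Interval width = high − low = 4/5 − 2/5 = 2/5
Scaled code = (code − low) / width = (16/25 − 2/5) / 2/5 = 3/5
  d: [0/1, 1/5) 
  e: [1/5, 2/5) 
  b: [2/5, 4/5) ← scaled code falls here ✓
  a: [4/5, 1/1) 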